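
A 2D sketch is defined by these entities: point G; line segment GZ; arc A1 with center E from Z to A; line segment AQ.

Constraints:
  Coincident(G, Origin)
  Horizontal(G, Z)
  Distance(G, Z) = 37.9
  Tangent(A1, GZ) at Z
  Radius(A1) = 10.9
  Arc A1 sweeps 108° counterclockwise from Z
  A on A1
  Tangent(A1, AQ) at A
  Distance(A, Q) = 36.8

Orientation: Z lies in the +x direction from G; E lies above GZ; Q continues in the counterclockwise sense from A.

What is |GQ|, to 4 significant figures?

61.55

G is at the origin; GZ is horizontal with |GZ| = 37.9 and Z on the +x side, so Z = (37.90, 0.000). Tangency of A1 to GZ means the radius EZ is perpendicular to GZ, so E = Z + (0, 10.9) = (37.90, 10.90). On A1, Z sits at bearing -90° from E; a 108° counterclockwise sweep puts A at bearing 18°, so A = E + 10.9·(cos 18°, sin 18°) = (48.27, 14.27). A1 meets AQ tangentially, so EA is at right angles to AQ, so AQ runs along (−sin 18°, cos 18°); with |AQ| = 36.8, Q = (36.89, 49.27). Then |GQ| = |Q − G| = 61.55.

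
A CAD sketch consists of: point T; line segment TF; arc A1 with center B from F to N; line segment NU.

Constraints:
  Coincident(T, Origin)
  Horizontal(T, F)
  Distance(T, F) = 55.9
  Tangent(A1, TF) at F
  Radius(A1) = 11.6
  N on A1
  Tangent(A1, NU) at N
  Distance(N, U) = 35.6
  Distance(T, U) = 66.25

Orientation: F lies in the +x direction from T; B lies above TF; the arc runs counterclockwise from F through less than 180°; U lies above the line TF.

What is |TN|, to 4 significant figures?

68.00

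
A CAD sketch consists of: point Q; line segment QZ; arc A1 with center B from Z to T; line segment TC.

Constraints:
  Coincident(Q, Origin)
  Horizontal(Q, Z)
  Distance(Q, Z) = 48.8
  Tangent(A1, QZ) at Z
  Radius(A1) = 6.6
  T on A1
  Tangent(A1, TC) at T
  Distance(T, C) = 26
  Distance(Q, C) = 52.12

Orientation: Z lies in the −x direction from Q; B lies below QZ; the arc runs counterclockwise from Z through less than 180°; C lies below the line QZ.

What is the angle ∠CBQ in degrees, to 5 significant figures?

80.675°

Checks: Q = (0.00, 0.00) ✓; ∠(BZ, ZQ) = 90.00° ✓; |BT| = 6.600 ✓; ∠(BT, TC) = 90.00° ✓; |TC| = 26.00 ✓; |QC| = 52.12 ✓.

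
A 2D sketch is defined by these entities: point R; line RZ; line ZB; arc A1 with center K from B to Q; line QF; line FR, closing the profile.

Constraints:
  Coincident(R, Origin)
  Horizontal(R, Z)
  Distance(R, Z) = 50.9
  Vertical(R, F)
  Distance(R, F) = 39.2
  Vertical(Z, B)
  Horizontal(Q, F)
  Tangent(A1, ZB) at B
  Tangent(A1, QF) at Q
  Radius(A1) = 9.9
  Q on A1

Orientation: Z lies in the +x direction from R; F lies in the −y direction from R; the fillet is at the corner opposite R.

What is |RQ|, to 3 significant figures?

56.7

R is at the origin; R and Z share the same y with |RZ| = 50.9 and Z on the +x side, so Z = (50.9, 0.00). R and F share the same x with |RF| = 39.2 and F on the −y side, so F = (0.00, -39.2). The virtual corner opposite R is at (50.9, -39.2). The tangent condition forces KB to be normal to ZB and since A1 is tangent to QF there, KQ ⟂ QF, with radius 9.9, so the center K sits 9.9 in from both sides at K = (41.0, -29.3). That places the tangent points at B = (50.9, -29.3) on ZB and Q = (41.0, -39.2) on QF. Then |RQ| = |Q − R| = 56.7.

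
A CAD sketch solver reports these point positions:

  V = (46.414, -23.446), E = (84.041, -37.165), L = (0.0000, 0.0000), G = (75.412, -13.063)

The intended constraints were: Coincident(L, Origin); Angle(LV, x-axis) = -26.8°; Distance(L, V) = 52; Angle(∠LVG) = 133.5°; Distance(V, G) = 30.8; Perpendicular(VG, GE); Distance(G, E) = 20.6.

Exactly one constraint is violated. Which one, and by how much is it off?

Distance(G, E) = 20.6 — off by 5.00.

L = (0.00, 0.00) ✓; LV at -26.80° ✓; |LV| = 52.00 ✓; ∠LVG = 133.5° ✓; |VG| = 30.80 ✓; ∠(VG, GE) = 90.00° ✓; |GE| = 25.60 ✗.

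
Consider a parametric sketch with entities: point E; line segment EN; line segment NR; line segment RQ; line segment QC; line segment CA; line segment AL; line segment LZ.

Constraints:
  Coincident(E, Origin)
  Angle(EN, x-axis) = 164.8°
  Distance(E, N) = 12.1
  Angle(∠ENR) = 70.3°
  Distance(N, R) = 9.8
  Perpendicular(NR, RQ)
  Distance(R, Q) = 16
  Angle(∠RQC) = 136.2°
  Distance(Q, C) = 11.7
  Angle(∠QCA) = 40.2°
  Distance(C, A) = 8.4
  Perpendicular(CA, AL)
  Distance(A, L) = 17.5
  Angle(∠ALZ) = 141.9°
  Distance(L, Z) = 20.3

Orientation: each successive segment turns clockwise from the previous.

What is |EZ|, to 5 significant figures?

36.310

E is at the origin; EN runs at 164.8° with length 12.1, so N = (-11.677, 3.1725). ∠ENR = 70.3° gives NR at 55.100° from the x-axis; with |NR| = 9.8, R = (-6.0697, 11.210). NR ⟂ RQ, so RQ runs at -34.900°; with |RQ| = 16.0, Q = (7.0528, 2.0556). ∠RQC = 136.2° gives QC at -78.700° from the x-axis; with |QC| = 11.7, C = (9.3453, -9.4175). ∠QCA = 40.2° gives CA at 141.50° from the x-axis; with |CA| = 8.4, A = (2.7714, -4.1884). CA ⟂ AL, so AL runs at 51.500°; with |AL| = 17.5, L = (13.665, 9.5072). ∠ALZ = 141.9° gives LZ at 13.400° from the x-axis; with |LZ| = 20.3, Z = (33.413, 14.212). Then |EZ| = |Z − E| = 36.310.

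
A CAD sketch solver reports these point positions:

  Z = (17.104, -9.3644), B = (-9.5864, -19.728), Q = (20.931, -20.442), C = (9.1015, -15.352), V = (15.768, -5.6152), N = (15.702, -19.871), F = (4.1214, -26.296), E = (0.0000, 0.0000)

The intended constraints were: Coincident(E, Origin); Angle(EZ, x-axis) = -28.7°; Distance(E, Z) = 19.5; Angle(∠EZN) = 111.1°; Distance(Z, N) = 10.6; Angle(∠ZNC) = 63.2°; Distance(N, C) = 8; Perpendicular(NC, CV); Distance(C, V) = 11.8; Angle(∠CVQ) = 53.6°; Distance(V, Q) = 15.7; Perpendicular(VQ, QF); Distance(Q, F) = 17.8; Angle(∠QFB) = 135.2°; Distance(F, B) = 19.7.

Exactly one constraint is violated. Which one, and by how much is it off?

Distance(F, B) = 19.7 — off by 4.50.

E = (0.00, 0.00) ✓; EZ at -28.70° ✓; |EZ| = 19.50 ✓; ∠EZN = 111.1° ✓; |ZN| = 10.60 ✓; ∠ZNC = 63.20° ✓; |NC| = 7.999 ✓; ∠(NC, CV) = 90.00° ✓; |CV| = 11.80 ✓; ∠CVQ = 53.60° ✓; |VQ| = 15.70 ✓; ∠(VQ, QF) = 90.00° ✓; |QF| = 17.80 ✓; ∠QFB = 135.2° ✓; |FB| = 15.20 ✗.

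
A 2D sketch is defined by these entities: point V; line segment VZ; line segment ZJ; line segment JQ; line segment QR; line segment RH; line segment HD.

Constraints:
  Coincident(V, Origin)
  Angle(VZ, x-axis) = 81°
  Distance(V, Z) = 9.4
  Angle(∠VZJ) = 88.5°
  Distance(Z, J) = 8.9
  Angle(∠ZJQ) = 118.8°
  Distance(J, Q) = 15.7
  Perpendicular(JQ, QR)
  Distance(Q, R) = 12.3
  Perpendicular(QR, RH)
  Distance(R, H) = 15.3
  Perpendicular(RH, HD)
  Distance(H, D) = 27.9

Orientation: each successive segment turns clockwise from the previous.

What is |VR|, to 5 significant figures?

11.636

V is at the origin; VZ runs at 81.0° with length 9.4, so Z = (1.4705, 9.2843). ∠VZJ = 88.5° gives ZJ at -10.500° from the x-axis; with |ZJ| = 8.9, J = (10.221, 7.6624). ∠ZJQ = 118.8° gives JQ at -71.700° from the x-axis; with |JQ| = 15.7, Q = (15.151, -7.2436). JQ is perpendicular to QR, so QR runs at -161.70°; with |QR| = 12.3, R = (3.4732, -11.106). Then |VR| = |R − V| = 11.636.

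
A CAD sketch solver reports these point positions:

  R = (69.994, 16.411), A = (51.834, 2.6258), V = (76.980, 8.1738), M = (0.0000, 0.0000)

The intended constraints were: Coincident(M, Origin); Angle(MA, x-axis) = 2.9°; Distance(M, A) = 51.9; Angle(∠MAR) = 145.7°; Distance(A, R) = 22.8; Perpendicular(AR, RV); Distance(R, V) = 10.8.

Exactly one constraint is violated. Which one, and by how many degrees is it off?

Perpendicular(AR, RV) — off by 3.10°.

M = (0.00, 0.00) ✓; MA at 2.900° ✓; |MA| = 51.90 ✓; ∠MAR = 145.7° ✓; |AR| = 22.80 ✓; ∠(AR, RV) = 86.90° ✗; |RV| = 10.80 ✓.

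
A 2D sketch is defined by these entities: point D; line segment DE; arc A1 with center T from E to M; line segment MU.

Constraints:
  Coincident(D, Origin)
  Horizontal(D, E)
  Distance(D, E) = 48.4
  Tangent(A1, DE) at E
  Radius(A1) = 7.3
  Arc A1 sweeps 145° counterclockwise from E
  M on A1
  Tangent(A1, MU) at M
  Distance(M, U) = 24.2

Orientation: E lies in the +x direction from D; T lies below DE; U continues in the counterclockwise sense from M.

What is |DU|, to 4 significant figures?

69.56

D is at the origin; DE is horizontal with |DE| = 48.4 and E on the +x side, so E = (48.40, 0.000). A1 meets DE tangentially, so TE is at right angles to DE, so T = E + (0, -7.3) = (48.40, -7.300). On A1, E sits at bearing 90° from T; a 145° counterclockwise sweep puts M at bearing 235°, so M = T + 7.3·(cos 235°, sin 235°) = (44.21, -13.28). Since A1 is tangent to MU there, TM ⟂ MU, so MU runs along (−sin 235°, cos 235°); with |MU| = 24.2, U = (64.04, -27.16). Then |DU| = |U − D| = 69.56.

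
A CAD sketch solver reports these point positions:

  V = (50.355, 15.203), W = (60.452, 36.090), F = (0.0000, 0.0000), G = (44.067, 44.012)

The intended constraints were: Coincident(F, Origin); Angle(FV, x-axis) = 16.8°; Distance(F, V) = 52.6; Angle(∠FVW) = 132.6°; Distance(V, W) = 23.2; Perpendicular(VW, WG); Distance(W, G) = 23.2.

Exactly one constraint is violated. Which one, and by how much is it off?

Distance(W, G) = 23.2 — off by 5.00.

F = (0.00, 0.00) ✓; FV at 16.80° ✓; |FV| = 52.60 ✓; ∠FVW = 132.6° ✓; |VW| = 23.20 ✓; ∠(VW, WG) = 90.00° ✓; |WG| = 18.20 ✗.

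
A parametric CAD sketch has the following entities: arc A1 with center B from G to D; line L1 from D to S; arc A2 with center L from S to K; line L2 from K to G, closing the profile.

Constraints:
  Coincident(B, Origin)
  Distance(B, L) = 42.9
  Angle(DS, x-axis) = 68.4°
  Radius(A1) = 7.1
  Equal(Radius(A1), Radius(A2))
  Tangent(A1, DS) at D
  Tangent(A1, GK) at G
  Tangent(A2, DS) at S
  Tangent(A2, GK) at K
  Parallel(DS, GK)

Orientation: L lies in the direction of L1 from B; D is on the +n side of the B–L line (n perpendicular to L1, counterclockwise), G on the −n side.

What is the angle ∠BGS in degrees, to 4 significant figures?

71.69°

The slot axis is L1's direction at 68.4°, so u = (cos 68.4°, sin 68.4°) = (0.3681, 0.9298) and n = (−sin 68.4°, cos 68.4°) = (-0.9298, 0.3681). B is at the origin and L lies 42.9 along u from B, so L = 42.9·u = (15.79, 39.89). Tangency of A1 to both parallel lines with radius 7.1 puts D and G at B ± 7.1·n: D = (-6.601, 2.614), G = (6.601, -2.614). Equal radii place S and K the same way about L: S = L + 7.1·n = (9.191, 42.50), K = L − 7.1·n = (22.39, 37.27). Then cos ∠BGS = GB·GS / (|GB||GS|), giving 71.69°.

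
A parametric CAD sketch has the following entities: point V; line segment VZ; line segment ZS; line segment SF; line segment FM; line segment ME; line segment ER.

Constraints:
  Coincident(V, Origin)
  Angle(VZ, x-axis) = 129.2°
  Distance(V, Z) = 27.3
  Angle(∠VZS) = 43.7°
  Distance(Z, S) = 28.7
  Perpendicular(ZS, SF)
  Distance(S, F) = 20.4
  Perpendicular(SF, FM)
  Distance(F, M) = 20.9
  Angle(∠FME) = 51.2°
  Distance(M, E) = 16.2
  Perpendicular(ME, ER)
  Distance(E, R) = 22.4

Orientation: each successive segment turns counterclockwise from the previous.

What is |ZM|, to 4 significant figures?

21.84

V is at the origin; VZ runs at 129.2° with length 27.3, so Z = (-17.25, 21.16). ∠VZS = 43.7° gives ZS at -94.50° from the x-axis; with |ZS| = 28.7, S = (-19.51, -7.456). ZS is perpendicular to SF, so SF runs at -4.500°; with |SF| = 20.4, F = (0.8309, -9.056). The perpendicularity gives FM at right angles to SF, so FM runs at 85.50°; with |FM| = 20.9, M = (2.471, 11.78). Then |ZM| = |M − Z| = 21.84.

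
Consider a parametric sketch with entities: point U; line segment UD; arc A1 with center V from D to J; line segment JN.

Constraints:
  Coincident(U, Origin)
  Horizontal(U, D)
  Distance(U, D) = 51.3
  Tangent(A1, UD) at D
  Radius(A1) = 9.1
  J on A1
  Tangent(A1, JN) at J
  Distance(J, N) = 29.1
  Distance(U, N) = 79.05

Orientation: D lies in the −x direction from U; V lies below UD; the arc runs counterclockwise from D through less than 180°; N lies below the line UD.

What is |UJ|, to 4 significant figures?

59.56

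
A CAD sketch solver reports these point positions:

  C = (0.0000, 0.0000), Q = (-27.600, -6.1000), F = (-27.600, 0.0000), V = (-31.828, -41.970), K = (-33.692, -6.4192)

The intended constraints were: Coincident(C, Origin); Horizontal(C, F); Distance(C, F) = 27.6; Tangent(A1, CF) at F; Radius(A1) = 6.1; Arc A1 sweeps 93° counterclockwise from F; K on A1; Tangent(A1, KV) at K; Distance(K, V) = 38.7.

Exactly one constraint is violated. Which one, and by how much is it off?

Distance(K, V) = 38.7 — off by 3.10.

C = (0.00, 0.00) ✓; C.y = 0.00, F.y = 0.00 ✓; |CF| = 27.60 ✓; ∠(QF, FC) = 90.00° ✓; |QF| = 6.100 ✓; bearing(Q→K) − bearing(Q→F) = 93.00° ✓; |QK| = 6.100 ✓; ∠(QK, KV) = 90.00° ✓; |KV| = 35.60 ✗.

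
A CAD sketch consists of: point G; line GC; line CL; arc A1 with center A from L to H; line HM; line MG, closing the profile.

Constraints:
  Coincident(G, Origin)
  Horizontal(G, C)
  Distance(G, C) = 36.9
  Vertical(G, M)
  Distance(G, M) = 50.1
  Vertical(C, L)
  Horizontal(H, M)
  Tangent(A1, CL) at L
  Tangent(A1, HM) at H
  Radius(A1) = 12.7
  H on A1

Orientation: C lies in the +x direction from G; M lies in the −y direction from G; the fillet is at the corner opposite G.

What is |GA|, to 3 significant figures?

44.5

G and M share the same x with |GM| = 50.1 and M on the −y side, so M = (0.00, -50.1). The virtual corner opposite G is at (36.9, -50.1). Tangency of A1 to CL means the radius AL is perpendicular to CL and since A1 is tangent to HM there, AH ⟂ HM, with radius 12.7, so the center A sits 12.7 in from both sides at A = (24.2, -37.4). Then |GA| = |A − G| = 44.5.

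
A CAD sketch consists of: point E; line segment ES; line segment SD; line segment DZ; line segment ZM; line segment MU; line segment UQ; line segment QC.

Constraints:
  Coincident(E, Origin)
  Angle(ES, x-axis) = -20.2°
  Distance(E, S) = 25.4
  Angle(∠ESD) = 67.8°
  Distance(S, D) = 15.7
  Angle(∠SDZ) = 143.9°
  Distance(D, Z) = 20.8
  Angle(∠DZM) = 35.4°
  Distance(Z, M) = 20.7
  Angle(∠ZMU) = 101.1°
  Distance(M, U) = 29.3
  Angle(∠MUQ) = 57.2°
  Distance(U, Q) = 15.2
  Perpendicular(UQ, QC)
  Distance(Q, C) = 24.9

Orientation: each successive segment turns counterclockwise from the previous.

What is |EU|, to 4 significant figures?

40.45

E is at the origin; ES runs at -20.2° with length 25.4, so S = (23.84, -8.771). ∠ESD = 67.8° gives SD at 92.00° from the x-axis; with |SD| = 15.7, D = (23.29, 6.920). ∠SDZ = 143.9° gives DZ at 128.1° from the x-axis; with |DZ| = 20.8, Z = (10.46, 23.29). ∠DZM = 35.4° gives ZM at -87.30° from the x-axis; with |ZM| = 20.7, M = (11.43, 2.611). ∠ZMU = 101.1° gives MU at -8.400° from the x-axis; with |MU| = 29.3, U = (40.42, -1.669). Then |EU| = |U − E| = 40.45.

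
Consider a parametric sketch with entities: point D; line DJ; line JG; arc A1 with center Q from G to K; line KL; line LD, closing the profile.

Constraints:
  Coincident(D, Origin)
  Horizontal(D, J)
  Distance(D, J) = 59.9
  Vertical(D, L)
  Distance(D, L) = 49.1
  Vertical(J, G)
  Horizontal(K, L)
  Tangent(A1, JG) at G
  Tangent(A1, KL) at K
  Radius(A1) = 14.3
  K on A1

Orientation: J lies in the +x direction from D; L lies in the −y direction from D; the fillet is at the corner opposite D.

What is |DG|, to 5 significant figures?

69.275

The virtual corner opposite D is at (59.900, -49.100). Tangency of A1 to JG means the radius QG is perpendicular to JG and since A1 is tangent to KL there, QK ⟂ KL, with radius 14.3, so the center Q sits 14.3 in from both sides at Q = (45.600, -34.800). That places the tangent points at G = (59.900, -34.800) on JG and K = (45.600, -49.100) on KL. Then |DG| = |G − D| = 69.275.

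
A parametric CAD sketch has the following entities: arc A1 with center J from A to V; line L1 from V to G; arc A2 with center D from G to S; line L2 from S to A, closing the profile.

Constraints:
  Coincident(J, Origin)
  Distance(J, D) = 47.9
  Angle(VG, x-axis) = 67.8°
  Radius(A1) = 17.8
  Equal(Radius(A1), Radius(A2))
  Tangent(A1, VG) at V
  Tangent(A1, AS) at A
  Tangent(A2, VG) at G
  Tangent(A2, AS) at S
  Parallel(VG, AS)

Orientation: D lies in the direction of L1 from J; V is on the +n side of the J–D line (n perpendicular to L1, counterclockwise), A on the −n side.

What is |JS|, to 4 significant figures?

51.10

Tangency of A1 to both parallel lines with radius 17.8 puts V and A at J ± 17.8·n: V = (-16.48, 6.726), A = (16.48, -6.726). Equal radii place G and S the same way about D: G = D + 17.8·n = (1.618, 51.07), S = D − 17.8·n = (34.58, 37.62). Then |JS| = |S − J| = 51.10.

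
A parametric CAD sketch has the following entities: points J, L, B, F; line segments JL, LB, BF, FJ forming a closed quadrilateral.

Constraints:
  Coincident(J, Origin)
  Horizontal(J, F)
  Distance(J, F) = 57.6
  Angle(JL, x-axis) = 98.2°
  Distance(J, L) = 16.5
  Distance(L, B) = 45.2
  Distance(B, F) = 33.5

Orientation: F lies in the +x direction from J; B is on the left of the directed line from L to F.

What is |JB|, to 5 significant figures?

50.282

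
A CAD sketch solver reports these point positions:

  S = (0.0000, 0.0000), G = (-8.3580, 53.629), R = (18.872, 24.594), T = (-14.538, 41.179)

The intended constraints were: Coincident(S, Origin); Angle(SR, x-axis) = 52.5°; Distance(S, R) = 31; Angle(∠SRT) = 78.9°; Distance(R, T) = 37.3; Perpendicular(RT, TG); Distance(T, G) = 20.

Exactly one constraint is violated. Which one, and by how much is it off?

Distance(T, G) = 20 — off by 6.10.

S = (0.00, 0.00) ✓; SR at 52.50° ✓; |SR| = 31.00 ✓; ∠SRT = 78.90° ✓; |RT| = 37.30 ✓; ∠(RT, TG) = 90.00° ✓; |TG| = 13.90 ✗.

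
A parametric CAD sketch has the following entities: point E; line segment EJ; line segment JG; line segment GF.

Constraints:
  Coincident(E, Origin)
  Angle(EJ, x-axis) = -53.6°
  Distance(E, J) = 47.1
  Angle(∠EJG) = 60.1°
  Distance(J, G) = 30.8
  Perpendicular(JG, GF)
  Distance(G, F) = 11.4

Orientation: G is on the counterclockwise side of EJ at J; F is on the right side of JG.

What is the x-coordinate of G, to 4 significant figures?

40.33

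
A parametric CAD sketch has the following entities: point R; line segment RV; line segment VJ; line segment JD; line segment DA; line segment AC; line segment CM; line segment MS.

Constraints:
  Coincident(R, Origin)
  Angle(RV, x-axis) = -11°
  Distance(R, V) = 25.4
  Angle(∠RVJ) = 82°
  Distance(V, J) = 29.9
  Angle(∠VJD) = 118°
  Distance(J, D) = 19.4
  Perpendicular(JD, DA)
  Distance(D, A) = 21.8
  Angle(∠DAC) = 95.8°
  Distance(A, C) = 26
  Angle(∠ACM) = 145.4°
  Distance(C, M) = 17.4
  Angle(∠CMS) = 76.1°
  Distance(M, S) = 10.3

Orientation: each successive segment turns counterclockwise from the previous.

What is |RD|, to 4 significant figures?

36.37

∠RVJ = 82.0° gives VJ at 87.00° from the x-axis; with |VJ| = 29.9, J = (26.50, 25.01). ∠VJD = 118.0° gives JD at 149.0° from the x-axis; with |JD| = 19.4, D = (9.869, 35.00). Then |RD| = |D − R| = 36.37.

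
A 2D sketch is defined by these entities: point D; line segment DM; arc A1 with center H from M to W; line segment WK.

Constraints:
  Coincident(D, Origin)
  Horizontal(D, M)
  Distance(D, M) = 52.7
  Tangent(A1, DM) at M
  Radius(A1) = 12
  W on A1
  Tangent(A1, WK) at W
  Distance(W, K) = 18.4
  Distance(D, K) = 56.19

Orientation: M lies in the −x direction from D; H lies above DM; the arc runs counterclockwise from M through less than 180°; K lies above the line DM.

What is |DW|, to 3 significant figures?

43.7

D is at the origin; DM is horizontal with |DM| = 52.7 and M on the −x side, so M = (-52.7, 0.00). The tangent condition forces HM to be normal to DM, so H = M + (0, 12) = (-52.7, 12.0). Since HW ⟂ WK (tangency), |HK| = √(12.0² + 18.4²) = 22.0 regardless of where W sits on A1. So K lies on both circle(D, 56.19) and circle(H, 22.0); the above-DM intersection is K = (-45.6, 32.8). W is the foot of the tangent from K: W = (-41.1, 15.0).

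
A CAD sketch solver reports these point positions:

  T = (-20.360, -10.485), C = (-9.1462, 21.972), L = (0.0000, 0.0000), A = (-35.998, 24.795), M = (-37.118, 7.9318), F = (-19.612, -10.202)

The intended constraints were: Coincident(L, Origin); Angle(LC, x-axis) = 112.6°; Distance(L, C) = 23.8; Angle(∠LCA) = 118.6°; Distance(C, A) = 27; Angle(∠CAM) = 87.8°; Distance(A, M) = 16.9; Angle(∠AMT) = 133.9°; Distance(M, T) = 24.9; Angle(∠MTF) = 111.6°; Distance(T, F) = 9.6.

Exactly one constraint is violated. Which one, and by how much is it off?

Distance(T, F) = 9.6 — off by 8.80.

L = (0.00, 0.00) ✓; LC at 112.6° ✓; |LC| = 23.80 ✓; ∠LCA = 118.6° ✓; |CA| = 27.00 ✓; ∠CAM = 87.80° ✓; |AM| = 16.90 ✓; ∠AMT = 133.9° ✓; |MT| = 24.90 ✓; ∠MTF = 111.6° ✓; |TF| = 0.7997 ✗.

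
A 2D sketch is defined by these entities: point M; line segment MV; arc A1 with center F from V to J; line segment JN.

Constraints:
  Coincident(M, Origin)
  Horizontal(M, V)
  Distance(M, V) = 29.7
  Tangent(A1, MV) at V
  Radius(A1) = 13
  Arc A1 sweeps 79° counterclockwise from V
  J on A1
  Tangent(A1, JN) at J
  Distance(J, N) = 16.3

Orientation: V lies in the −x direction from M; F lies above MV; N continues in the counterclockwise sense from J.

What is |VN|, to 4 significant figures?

30.91

On A1, V sits at bearing -90° from F; a 79° counterclockwise sweep puts J at bearing -11°, so J = F + 13.0·(cos -11°, sin -11°) = (-16.94, 10.52). Since A1 is tangent to JN there, FJ ⟂ JN, so JN runs along (−sin -11°, cos -11°); with |JN| = 16.3, N = (-13.83, 26.52). Then |VN| = |N − V| = 30.91.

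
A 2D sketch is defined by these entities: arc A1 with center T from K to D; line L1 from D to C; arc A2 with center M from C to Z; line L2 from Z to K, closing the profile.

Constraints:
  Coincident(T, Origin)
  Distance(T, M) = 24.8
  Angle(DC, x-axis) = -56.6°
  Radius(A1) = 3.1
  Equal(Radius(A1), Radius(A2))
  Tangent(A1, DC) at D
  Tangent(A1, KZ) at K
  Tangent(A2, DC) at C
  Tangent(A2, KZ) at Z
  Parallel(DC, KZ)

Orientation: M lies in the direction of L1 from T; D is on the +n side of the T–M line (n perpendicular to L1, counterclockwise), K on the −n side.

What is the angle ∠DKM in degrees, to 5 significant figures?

82.875°

T is at the origin and M lies 24.8 along u from T, so M = 24.8·u = (13.652, -20.704). Tangency of A1 to both parallel lines with radius 3.1 puts D and K at T ± 3.1·n: D = (2.5880, 1.7065), K = (-2.5880, -1.7065). Then cos ∠DKM = KD·KM / (|KD||KM|), giving 82.875°.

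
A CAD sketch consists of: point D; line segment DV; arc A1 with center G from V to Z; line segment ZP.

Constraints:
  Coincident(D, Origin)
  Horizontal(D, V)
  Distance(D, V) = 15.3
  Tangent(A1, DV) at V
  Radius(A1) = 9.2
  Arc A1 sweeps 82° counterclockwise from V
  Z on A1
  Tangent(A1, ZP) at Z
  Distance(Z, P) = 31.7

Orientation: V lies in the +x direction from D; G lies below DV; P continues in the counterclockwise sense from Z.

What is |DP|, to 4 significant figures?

39.35

D is at the origin; DV is horizontal with |DV| = 15.3 and V on the +x side, so V = (15.30, 0.000). Since A1 is tangent to DV there, GV ⟂ DV, so G = V + (0, -9.2) = (15.30, -9.200). On A1, V sits at bearing 90° from G; an 82° counterclockwise sweep puts Z at bearing 172°, so Z = G + 9.2·(cos 172°, sin 172°) = (6.190, -7.920). Tangency of A1 to ZP means the radius GZ is perpendicular to ZP, so ZP runs along (−sin 172°, cos 172°); with |ZP| = 31.7, P = (1.778, -39.31). Then |DP| = |P − D| = 39.35.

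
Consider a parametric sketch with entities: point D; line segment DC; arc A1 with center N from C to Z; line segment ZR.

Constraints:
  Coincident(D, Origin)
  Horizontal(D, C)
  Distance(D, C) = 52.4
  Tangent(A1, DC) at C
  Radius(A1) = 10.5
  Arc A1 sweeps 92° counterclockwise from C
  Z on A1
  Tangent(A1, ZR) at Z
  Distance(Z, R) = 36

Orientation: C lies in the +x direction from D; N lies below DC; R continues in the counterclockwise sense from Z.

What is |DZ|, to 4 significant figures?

43.29

D is at the origin; D and C share the same y with |DC| = 52.4 and C on the +x side, so C = (52.40, 0.000). Since A1 is tangent to DC there, NC ⟂ DC, so N = C + (0, -10.5) = (52.40, -10.50). On A1, C sits at bearing 90° from N; a 92° counterclockwise sweep puts Z at bearing 182°, so Z = N + 10.5·(cos 182°, sin 182°) = (41.91, -10.87). Then |DZ| = |Z − D| = 43.29.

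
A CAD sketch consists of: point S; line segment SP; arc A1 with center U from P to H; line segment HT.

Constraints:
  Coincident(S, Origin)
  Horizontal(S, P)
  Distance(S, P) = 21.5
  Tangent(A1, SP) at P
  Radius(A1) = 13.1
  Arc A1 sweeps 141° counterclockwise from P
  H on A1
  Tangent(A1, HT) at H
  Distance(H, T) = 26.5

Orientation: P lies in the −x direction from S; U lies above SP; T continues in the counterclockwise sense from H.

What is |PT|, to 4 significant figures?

41.82

On A1, P sits at bearing -90° from U; a 141° counterclockwise sweep puts H at bearing 51°, so H = U + 13.1·(cos 51°, sin 51°) = (-13.26, 23.28). The tangent condition forces UH to be normal to HT, so HT runs along (−sin 51°, cos 51°); with |HT| = 26.5, T = (-33.85, 39.96). Then |PT| = |T − P| = 41.82.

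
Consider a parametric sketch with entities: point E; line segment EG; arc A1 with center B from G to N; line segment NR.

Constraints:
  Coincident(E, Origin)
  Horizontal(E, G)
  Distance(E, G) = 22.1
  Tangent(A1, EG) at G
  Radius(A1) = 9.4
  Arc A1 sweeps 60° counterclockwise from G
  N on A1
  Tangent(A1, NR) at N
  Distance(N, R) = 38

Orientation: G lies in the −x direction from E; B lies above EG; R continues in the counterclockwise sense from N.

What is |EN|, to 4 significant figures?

14.73

E is at the origin; E and G share the same y with |EG| = 22.1 and G on the −x side, so G = (-22.10, 0.000). The tangent condition forces BG to be normal to EG, so B = G + (0, 9.4) = (-22.10, 9.400). On A1, G sits at bearing -90° from B; a 60° counterclockwise sweep puts N at bearing -30°, so N = B + 9.4·(cos -30°, sin -30°) = (-13.96, 4.700). Then |EN| = |N − E| = 14.73.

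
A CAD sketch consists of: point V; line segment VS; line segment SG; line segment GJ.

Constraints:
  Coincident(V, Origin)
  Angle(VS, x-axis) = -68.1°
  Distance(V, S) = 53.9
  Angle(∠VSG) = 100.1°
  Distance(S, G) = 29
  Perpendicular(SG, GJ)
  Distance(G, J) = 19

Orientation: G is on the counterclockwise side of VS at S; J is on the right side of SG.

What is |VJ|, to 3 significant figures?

81.7

∠VSG = 100.1°, so SG runs at -68.1° + (180° − 100.1°) = 11.8° from the x-axis; with |SG| = 29.0, G = S + 29.0·(cos 11.8°, sin 11.8°) = (48.5, -44.1). SG is perpendicular to GJ; with |GJ| = 19.0 on the right of SG, J = G + 19.0·(0.204, -0.979) = (52.4, -62.7). Then |VJ| = |J − V| = 81.7.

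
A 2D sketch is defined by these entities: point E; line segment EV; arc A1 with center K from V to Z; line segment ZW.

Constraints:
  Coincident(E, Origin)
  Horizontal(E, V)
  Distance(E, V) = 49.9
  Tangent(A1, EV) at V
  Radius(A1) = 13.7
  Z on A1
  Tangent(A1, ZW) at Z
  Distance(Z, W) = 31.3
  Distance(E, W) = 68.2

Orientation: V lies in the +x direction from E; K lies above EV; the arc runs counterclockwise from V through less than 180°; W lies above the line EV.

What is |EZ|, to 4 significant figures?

65.27

E is at the origin; E and V share the same y with |EV| = 49.9 and V on the +x side, so V = (49.90, 0.000). Since A1 is tangent to EV there, KV ⟂ EV, so K = V + (0, 13.7) = (49.90, 13.70). Since KZ ⟂ ZW (tangency), |KW| = √(13.7² + 31.3²) = 34.17 regardless of where Z sits on A1. So W lies on both circle(E, 68.2) and circle(K, 34.17); the above-EV intersection is W = (48.60, 47.84). Z is the foot of the tangent from W: Z = (62.23, 19.67).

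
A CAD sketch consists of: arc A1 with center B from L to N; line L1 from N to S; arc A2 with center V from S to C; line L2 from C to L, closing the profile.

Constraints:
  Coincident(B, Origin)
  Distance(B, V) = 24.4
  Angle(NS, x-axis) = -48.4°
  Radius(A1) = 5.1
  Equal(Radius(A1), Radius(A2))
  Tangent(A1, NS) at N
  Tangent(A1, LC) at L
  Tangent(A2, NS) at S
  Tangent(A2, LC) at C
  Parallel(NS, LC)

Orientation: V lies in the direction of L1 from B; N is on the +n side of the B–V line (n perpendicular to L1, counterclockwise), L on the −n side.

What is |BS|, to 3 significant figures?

24.9

The slot axis is L1's direction at -48.4°, so u = (cos -48.4°, sin -48.4°) = (0.664, -0.748) and n = (−sin -48.4°, cos -48.4°) = (0.748, 0.664). B is at the origin and V lies 24.4 along u from B, so V = 24.4·u = (16.2, -18.2). Tangency of A1 to both parallel lines with radius 5.1 puts N and L at B ± 5.1·n: N = (3.81, 3.39), L = (-3.81, -3.39). Equal radii place S and C the same way about V: S = V + 5.1·n = (20.0, -14.9), C = V − 5.1·n = (12.4, -21.6). Then |BS| = |S − B| = 24.9.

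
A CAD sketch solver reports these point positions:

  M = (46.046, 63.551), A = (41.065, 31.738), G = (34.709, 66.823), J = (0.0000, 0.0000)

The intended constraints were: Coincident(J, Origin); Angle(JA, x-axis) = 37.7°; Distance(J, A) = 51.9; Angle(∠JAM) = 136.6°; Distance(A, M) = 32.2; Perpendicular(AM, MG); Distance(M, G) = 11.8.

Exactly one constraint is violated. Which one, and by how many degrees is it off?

Perpendicular(AM, MG) — off by 7.20°.

J = (0.00, 0.00) ✓; JA at 37.70° ✓; |JA| = 51.90 ✓; ∠JAM = 136.6° ✓; |AM| = 32.20 ✓; ∠(AM, MG) = 82.80° ✗; |MG| = 11.80 ✓.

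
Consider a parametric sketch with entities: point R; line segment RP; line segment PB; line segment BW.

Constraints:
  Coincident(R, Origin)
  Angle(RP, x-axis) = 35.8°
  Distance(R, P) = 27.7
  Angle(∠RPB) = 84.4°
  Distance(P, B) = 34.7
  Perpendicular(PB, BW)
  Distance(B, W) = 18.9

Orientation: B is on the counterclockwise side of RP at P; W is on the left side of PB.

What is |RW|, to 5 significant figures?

33.150

R is at the origin; RP runs at 35.8° with length 27.7, so P = 27.7·(cos 35.8°, sin 35.8°) = (22.466, 16.203). ∠RPB = 84.4°, so PB runs at 35.8° + (180° − 84.4°) = 131.40° from the x-axis; with |PB| = 34.7, B = P + 34.7·(cos 131.40°, sin 131.40°) = (-0.48105, 42.232). The perpendicularity gives BW at right angles to PB; with |BW| = 18.9 on the left of PB, W = B + 18.9·(-0.75011, -0.66131) = (-14.658, 29.733). Then |RW| = |W − R| = 33.150.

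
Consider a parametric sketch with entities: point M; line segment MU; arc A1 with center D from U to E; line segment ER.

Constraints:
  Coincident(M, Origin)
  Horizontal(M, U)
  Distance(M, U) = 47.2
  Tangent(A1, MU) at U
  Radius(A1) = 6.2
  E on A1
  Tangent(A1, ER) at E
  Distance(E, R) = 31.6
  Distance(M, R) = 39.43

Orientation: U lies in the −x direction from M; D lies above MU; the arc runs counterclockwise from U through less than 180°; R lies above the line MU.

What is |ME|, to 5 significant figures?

42.001

M is at the origin; MU is horizontal with |MU| = 47.2 and U on the −x side, so U = (-47.200, 0.0000). The tangent condition forces DU to be normal to MU, so D = U + (0, 6.2) = (-47.200, 6.2000). Since DE ⟂ ER (tangency), |DR| = √(6.2² + 31.6²) = 32.202 regardless of where E sits on A1. So R lies on both circle(M, 39.43) and circle(D, 32.202); the above-MU intersection is R = (-25.546, 30.035). E is the foot of the tangent from R: E = (-41.894, 2.9925).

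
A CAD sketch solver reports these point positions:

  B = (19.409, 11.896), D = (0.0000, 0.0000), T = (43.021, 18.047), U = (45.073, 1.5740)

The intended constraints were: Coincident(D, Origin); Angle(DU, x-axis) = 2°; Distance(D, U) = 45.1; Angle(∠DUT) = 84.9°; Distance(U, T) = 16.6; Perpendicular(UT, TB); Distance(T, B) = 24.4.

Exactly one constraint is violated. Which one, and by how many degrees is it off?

Perpendicular(UT, TB) — off by 7.50°.

D = (0.00, 0.00) ✓; DU at 2.000° ✓; |DU| = 45.10 ✓; ∠DUT = 84.90° ✓; |UT| = 16.60 ✓; ∠(UT, TB) = 97.50° ✗; |TB| = 24.40 ✓.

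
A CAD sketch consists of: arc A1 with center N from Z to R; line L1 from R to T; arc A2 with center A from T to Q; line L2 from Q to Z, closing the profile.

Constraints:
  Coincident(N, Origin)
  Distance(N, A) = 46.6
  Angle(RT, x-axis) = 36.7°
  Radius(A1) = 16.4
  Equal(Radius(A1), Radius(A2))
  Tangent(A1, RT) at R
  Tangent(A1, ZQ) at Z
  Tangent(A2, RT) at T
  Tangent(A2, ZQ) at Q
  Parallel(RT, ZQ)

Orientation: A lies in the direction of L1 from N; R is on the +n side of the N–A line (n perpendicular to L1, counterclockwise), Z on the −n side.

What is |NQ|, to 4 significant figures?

49.40

The slot axis is L1's direction at 36.7°, so u = (cos 36.7°, sin 36.7°) = (0.8018, 0.5976) and n = (−sin 36.7°, cos 36.7°) = (-0.5976, 0.8018). N is at the origin and A lies 46.6 along u from N, so A = 46.6·u = (37.36, 27.85). Tangency of A1 to both parallel lines with radius 16.4 puts R and Z at N ± 16.4·n: R = (-9.801, 13.15), Z = (9.801, -13.15). Equal radii place T and Q the same way about A: T = A + 16.4·n = (27.56, 41.00), Q = A − 16.4·n = (47.16, 14.70). Then |NQ| = |Q − N| = 49.40.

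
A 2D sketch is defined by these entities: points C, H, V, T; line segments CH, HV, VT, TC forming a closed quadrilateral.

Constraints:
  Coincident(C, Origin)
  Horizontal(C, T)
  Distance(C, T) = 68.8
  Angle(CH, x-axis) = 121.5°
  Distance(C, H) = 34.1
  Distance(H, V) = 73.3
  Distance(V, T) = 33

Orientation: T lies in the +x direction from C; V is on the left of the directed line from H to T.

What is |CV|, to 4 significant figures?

63.16

Checks: |HV| = 73.30 ✓; |VT| = 33.00 ✓.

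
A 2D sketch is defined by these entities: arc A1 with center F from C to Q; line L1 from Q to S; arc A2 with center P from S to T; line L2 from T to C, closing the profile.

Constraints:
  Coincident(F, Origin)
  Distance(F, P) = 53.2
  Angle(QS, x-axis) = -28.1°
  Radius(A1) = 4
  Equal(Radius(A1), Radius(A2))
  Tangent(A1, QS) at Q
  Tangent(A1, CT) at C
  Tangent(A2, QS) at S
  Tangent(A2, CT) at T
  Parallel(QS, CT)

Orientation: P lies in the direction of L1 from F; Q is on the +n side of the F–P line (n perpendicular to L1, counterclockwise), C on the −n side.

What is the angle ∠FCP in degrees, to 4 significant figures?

85.70°

The slot axis is L1's direction at -28.1°, so u = (cos -28.1°, sin -28.1°) = (0.8821, -0.4710) and n = (−sin -28.1°, cos -28.1°) = (0.4710, 0.8821). F is at the origin and P lies 53.2 along u from F, so P = 53.2·u = (46.93, -25.06). Tangency of A1 to both parallel lines with radius 4.0 puts Q and C at F ± 4.0·n: Q = (1.884, 3.529), C = (-1.884, -3.529). Then cos ∠FCP = CF·CP / (|CF||CP|), giving 85.70°.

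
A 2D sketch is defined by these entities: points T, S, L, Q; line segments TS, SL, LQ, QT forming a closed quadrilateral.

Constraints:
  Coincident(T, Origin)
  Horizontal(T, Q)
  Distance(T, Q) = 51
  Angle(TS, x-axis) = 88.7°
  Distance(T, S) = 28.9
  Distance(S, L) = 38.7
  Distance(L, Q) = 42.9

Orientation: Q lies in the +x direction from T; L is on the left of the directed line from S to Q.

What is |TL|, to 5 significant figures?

55.360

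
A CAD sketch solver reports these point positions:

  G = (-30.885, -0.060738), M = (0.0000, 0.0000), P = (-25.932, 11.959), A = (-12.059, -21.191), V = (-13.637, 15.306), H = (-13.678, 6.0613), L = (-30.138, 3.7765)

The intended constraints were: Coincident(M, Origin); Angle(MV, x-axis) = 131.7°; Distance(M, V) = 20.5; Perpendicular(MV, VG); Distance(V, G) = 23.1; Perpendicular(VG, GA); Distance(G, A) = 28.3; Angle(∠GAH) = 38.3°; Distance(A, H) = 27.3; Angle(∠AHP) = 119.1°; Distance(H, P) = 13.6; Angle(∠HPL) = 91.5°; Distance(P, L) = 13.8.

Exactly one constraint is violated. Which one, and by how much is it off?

Distance(P, L) = 13.8 — off by 4.60.

M = (0.00, 0.00) ✓; MV at 131.7° ✓; |MV| = 20.50 ✓; ∠(MV, VG) = 90.00° ✓; |VG| = 23.10 ✓; ∠(VG, GA) = 90.00° ✓; |GA| = 28.30 ✓; ∠GAH = 38.30° ✓; |AH| = 27.30 ✓; ∠AHP = 119.1° ✓; |HP| = 13.60 ✓; ∠HPL = 91.50° ✓; |PL| = 9.200 ✗.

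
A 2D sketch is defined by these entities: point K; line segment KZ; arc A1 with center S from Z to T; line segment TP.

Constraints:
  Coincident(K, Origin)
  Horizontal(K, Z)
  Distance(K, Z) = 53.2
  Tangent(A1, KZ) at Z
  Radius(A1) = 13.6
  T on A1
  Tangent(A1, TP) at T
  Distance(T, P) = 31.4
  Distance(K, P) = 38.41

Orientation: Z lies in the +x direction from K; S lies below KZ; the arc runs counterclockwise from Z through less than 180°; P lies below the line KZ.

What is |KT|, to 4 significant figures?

42.69

Checks: ∠(SZ, ZK) = 90.00° ✓; |ST| = 13.60 ✓; ∠(ST, TP) = 90.00° ✓; |TP| = 31.40 ✓; |KP| = 38.41 ✓.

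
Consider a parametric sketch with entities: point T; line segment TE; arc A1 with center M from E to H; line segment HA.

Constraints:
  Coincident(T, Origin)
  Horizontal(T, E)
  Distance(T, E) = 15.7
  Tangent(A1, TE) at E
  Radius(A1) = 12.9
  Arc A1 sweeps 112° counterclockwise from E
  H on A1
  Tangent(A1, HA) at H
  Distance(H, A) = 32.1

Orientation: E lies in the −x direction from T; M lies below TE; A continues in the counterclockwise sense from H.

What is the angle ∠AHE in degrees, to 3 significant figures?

124°

T is at the origin; TE is horizontal with |TE| = 15.7 and E on the −x side, so E = (-15.7, 0.00). A1 meets TE tangentially, so ME is at right angles to TE, so M = E + (0, -12.9) = (-15.7, -12.9). On A1, E sits at bearing 90° from M; a 112° counterclockwise sweep puts H at bearing 202°, so H = M + 12.9·(cos 202°, sin 202°) = (-27.7, -17.7). Since A1 is tangent to HA there, MH ⟂ HA, so HA runs along (−sin 202°, cos 202°); with |HA| = 32.1, A = (-15.6, -47.5). Then cos ∠AHE = HA·HE / (|HA||HE|), giving 124°.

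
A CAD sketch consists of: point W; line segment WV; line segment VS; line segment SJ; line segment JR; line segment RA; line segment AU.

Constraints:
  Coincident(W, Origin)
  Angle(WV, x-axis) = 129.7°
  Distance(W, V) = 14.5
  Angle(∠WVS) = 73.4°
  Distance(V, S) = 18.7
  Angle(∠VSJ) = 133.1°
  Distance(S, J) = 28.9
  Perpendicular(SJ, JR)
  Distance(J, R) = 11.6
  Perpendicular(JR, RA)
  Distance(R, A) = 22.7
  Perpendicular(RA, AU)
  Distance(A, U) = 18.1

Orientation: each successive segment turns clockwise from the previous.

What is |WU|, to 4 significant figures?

27.29

JR is perpendicular to RA, so RA runs at 156.2°; with |RA| = 22.7, A = (8.930, 5.377). RA is perpendicular to AU, so AU runs at 66.20°; with |AU| = 18.1, U = (16.23, 21.94). Then |WU| = |U − W| = 27.29.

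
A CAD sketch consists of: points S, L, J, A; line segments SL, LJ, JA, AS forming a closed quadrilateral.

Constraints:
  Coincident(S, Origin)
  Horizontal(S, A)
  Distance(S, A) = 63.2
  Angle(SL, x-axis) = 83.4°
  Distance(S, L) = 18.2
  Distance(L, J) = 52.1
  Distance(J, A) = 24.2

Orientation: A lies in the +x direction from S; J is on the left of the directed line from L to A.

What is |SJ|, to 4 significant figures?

58.47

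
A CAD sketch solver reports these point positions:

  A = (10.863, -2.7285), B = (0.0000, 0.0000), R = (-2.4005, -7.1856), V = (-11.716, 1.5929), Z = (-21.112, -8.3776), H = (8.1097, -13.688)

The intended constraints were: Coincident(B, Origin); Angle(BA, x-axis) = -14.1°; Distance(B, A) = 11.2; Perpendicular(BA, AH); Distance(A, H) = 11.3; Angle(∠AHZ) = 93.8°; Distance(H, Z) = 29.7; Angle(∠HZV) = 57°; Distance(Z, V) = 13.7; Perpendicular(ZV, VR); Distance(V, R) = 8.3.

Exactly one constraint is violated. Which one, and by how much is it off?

Distance(V, R) = 8.3 — off by 4.50.

B = (0.00, 0.00) ✓; BA at -14.10° ✓; |BA| = 11.20 ✓; ∠(BA, AH) = 90.00° ✓; |AH| = 11.30 ✓; ∠AHZ = 93.80° ✓; |HZ| = 29.70 ✓; ∠HZV = 57.00° ✓; |ZV| = 13.70 ✓; ∠(ZV, VR) = 90.00° ✓; |VR| = 12.80 ✗.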